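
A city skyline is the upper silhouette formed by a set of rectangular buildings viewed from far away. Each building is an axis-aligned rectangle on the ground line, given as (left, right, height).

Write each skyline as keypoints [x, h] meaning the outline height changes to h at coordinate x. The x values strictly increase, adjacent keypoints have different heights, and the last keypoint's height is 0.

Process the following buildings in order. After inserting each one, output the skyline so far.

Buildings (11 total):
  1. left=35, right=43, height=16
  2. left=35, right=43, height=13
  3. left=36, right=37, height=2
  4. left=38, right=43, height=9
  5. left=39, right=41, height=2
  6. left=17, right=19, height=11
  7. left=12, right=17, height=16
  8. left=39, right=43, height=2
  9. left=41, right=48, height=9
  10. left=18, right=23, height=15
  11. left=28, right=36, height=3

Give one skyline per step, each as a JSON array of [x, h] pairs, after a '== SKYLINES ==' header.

== SKYLINES ==
[[35,16],[43,0]]
[[35,16],[43,0]]
[[35,16],[43,0]]
[[35,16],[43,0]]
[[35,16],[43,0]]
[[17,11],[19,0],[35,16],[43,0]]
[[12,16],[17,11],[19,0],[35,16],[43,0]]
[[12,16],[17,11],[19,0],[35,16],[43,0]]
[[12,16],[17,11],[19,0],[35,16],[43,9],[48,0]]
[[12,16],[17,11],[18,15],[23,0],[35,16],[43,9],[48,0]]
[[12,16],[17,11],[18,15],[23,0],[28,3],[35,16],[43,9],[48,0]]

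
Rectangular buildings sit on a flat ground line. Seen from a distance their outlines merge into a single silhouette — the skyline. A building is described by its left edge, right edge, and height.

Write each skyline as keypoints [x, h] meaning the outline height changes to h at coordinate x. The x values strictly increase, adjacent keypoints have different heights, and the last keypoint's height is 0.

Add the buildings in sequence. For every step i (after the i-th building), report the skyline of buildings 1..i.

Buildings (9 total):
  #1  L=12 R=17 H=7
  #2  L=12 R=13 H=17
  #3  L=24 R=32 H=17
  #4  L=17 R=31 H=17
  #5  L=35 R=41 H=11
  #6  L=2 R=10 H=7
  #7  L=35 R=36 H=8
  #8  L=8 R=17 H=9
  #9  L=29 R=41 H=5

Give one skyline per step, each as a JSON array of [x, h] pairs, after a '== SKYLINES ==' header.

== SKYLINES ==
[[12,7],[17,0]]
[[12,17],[13,7],[17,0]]
[[12,17],[13,7],[17,0],[24,17],[32,0]]
[[12,17],[13,7],[17,17],[32,0]]
[[12,17],[13,7],[17,17],[32,0],[35,11],[41,0]]
[[2,7],[10,0],[12,17],[13,7],[17,17],[32,0],[35,11],[41,0]]
[[2,7],[10,0],[12,17],[13,7],[17,17],[32,0],[35,11],[41,0]]
[[2,7],[8,9],[12,17],[13,9],[17,17],[32,0],[35,11],[41,0]]
[[2,7],[8,9],[12,17],[13,9],[17,17],[32,5],[35,11],[41,0]]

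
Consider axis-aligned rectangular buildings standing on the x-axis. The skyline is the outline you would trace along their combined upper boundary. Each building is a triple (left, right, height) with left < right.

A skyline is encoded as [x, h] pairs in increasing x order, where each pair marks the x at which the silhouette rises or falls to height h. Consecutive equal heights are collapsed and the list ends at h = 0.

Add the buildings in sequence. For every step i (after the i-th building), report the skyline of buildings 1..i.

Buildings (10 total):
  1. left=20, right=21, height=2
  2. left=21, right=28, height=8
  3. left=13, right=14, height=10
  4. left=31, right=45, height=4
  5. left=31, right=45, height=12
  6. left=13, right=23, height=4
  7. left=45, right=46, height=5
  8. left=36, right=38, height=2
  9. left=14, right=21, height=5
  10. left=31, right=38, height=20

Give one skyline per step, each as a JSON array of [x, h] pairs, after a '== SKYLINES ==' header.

== SKYLINES ==
[[20,2],[21,0]]
[[20,2],[21,8],[28,0]]
[[13,10],[14,0],[20,2],[21,8],[28,0]]
[[13,10],[14,0],[20,2],[21,8],[28,0],[31,4],[45,0]]
[[13,10],[14,0],[20,2],[21,8],[28,0],[31,12],[45,0]]
[[13,10],[14,4],[21,8],[28,0],[31,12],[45,0]]
[[13,10],[14,4],[21,8],[28,0],[31,12],[45,5],[46,0]]
[[13,10],[14,4],[21,8],[28,0],[31,12],[45,5],[46,0]]
[[13,10],[14,5],[21,8],[28,0],[31,12],[45,5],[46,0]]
[[13,10],[14,5],[21,8],[28,0],[31,20],[38,12],[45,5],[46,0]]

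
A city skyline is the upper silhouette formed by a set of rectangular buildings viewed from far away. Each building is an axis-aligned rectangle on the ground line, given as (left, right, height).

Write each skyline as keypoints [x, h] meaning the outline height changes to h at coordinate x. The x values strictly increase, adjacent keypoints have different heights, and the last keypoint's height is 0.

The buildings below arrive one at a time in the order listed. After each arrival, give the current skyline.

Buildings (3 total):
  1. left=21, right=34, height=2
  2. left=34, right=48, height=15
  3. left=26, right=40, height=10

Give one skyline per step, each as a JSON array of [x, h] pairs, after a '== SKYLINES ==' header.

== SKYLINES ==
[[21,2],[34,0]]
[[21,2],[34,15],[48,0]]
[[21,2],[26,10],[34,15],[48,0]]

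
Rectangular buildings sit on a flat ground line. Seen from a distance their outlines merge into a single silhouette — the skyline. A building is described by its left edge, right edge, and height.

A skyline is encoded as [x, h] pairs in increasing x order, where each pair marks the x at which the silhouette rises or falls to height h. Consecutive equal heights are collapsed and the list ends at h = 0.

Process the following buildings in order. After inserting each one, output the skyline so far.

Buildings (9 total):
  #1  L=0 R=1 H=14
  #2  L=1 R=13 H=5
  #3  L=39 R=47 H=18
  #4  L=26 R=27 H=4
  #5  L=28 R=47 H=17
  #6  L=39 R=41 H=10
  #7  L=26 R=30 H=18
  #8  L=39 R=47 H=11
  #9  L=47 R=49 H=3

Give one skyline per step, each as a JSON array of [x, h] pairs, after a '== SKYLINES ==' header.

== SKYLINES ==
[[0,14],[1,0]]
[[0,14],[1,5],[13,0]]
[[0,14],[1,5],[13,0],[39,18],[47,0]]
[[0,14],[1,5],[13,0],[26,4],[27,0],[39,18],[47,0]]
[[0,14],[1,5],[13,0],[26,4],[27,0],[28,17],[39,18],[47,0]]
[[0,14],[1,5],[13,0],[26,4],[27,0],[28,17],[39,18],[47,0]]
[[0,14],[1,5],[13,0],[26,18],[30,17],[39,18],[47,0]]
[[0,14],[1,5],[13,0],[26,18],[30,17],[39,18],[47,0]]
[[0,14],[1,5],[13,0],[26,18],[30,17],[39,18],[47,3],[49,0]]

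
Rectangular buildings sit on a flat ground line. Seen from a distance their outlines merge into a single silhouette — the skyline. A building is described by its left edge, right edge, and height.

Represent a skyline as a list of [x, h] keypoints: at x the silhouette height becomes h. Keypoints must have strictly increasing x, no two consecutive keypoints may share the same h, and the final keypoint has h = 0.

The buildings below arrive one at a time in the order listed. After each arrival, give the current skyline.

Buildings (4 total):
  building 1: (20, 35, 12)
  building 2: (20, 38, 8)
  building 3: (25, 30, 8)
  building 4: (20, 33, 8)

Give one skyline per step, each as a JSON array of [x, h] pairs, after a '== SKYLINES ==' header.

== SKYLINES ==
[[20,12],[35,0]]
[[20,12],[35,8],[38,0]]
[[20,12],[35,8],[38,0]]
[[20,12],[35,8],[38,0]]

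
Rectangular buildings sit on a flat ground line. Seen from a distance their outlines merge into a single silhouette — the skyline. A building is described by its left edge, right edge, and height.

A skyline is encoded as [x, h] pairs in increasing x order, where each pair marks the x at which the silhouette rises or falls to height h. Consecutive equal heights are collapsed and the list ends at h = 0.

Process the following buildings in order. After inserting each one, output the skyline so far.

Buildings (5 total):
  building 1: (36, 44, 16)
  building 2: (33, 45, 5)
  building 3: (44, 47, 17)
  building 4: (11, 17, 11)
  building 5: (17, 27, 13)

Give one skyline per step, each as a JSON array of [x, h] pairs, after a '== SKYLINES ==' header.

== SKYLINES ==
[[36,16],[44,0]]
[[33,5],[36,16],[44,5],[45,0]]
[[33,5],[36,16],[44,17],[47,0]]
[[11,11],[17,0],[33,5],[36,16],[44,17],[47,0]]
[[11,11],[17,13],[27,0],[33,5],[36,16],[44,17],[47,0]]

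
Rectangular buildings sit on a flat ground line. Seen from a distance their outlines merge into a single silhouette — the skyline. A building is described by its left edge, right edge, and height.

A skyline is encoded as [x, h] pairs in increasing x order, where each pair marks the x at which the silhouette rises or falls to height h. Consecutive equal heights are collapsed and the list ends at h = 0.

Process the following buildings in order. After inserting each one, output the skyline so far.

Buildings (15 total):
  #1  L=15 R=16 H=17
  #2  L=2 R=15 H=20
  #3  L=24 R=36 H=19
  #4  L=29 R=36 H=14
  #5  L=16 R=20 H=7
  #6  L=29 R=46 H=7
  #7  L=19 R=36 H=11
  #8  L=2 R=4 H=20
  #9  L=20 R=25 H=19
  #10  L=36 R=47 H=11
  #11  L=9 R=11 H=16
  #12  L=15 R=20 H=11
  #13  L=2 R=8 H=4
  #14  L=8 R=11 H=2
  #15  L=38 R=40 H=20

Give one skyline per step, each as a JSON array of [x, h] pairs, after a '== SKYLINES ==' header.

== SKYLINES ==
[[15,17],[16,0]]
[[2,20],[15,17],[16,0]]
[[2,20],[15,17],[16,0],[24,19],[36,0]]
[[2,20],[15,17],[16,0],[24,19],[36,0]]
[[2,20],[15,17],[16,7],[20,0],[24,19],[36,0]]
[[2,20],[15,17],[16,7],[20,0],[24,19],[36,7],[46,0]]
[[2,20],[15,17],[16,7],[19,11],[24,19],[36,7],[46,0]]
[[2,20],[15,17],[16,7],[19,11],[24,19],[36,7],[46,0]]
[[2,20],[15,17],[16,7],[19,11],[20,19],[36,7],[46,0]]
[[2,20],[15,17],[16,7],[19,11],[20,19],[36,11],[47,0]]
[[2,20],[15,17],[16,7],[19,11],[20,19],[36,11],[47,0]]
[[2,20],[15,17],[16,11],[20,19],[36,11],[47,0]]
[[2,20],[15,17],[16,11],[20,19],[36,11],[47,0]]
[[2,20],[15,17],[16,11],[20,19],[36,11],[47,0]]
[[2,20],[15,17],[16,11],[20,19],[36,11],[38,20],[40,11],[47,0]]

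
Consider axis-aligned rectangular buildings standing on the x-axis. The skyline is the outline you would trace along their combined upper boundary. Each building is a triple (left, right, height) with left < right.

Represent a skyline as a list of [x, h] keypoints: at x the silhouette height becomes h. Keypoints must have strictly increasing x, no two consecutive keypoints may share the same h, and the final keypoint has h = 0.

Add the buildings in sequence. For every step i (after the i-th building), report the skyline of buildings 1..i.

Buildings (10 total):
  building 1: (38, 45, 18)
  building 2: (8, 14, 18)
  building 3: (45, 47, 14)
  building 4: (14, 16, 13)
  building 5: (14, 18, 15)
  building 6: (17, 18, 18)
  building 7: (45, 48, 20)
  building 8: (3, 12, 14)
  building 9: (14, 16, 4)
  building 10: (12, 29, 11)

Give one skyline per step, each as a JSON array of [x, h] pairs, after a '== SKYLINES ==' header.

== SKYLINES ==
[[38,18],[45,0]]
[[8,18],[14,0],[38,18],[45,0]]
[[8,18],[14,0],[38,18],[45,14],[47,0]]
[[8,18],[14,13],[16,0],[38,18],[45,14],[47,0]]
[[8,18],[14,15],[18,0],[38,18],[45,14],[47,0]]
[[8,18],[14,15],[17,18],[18,0],[38,18],[45,14],[47,0]]
[[8,18],[14,15],[17,18],[18,0],[38,18],[45,20],[48,0]]
[[3,14],[8,18],[14,15],[17,18],[18,0],[38,18],[45,20],[48,0]]
[[3,14],[8,18],[14,15],[17,18],[18,0],[38,18],[45,20],[48,0]]
[[3,14],[8,18],[14,15],[17,18],[18,11],[29,0],[38,18],[45,20],[48,0]]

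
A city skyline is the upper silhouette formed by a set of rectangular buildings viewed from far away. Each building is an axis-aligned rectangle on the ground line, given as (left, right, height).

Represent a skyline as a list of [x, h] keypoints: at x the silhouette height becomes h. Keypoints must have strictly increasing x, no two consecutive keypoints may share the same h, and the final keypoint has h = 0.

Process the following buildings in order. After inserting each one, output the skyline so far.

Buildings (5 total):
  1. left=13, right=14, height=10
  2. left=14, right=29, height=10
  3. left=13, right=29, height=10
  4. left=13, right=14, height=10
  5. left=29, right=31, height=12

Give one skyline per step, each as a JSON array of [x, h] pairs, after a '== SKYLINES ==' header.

== SKYLINES ==
[[13,10],[14,0]]
[[13,10],[29,0]]
[[13,10],[29,0]]
[[13,10],[29,0]]
[[13,10],[29,12],[31,0]]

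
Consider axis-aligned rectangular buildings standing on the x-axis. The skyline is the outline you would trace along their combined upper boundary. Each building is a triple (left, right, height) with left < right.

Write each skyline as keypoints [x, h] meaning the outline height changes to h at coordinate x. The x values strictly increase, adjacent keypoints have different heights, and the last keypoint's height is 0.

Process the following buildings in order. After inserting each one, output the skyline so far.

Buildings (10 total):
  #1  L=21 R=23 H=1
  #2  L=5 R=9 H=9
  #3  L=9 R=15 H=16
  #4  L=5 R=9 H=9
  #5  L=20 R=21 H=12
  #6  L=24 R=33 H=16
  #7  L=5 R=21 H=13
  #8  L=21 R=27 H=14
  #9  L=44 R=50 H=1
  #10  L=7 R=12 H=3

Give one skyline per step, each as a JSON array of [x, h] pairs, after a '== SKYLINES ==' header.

== SKYLINES ==
[[21,1],[23,0]]
[[5,9],[9,0],[21,1],[23,0]]
[[5,9],[9,16],[15,0],[21,1],[23,0]]
[[5,9],[9,16],[15,0],[21,1],[23,0]]
[[5,9],[9,16],[15,0],[20,12],[21,1],[23,0]]
[[5,9],[9,16],[15,0],[20,12],[21,1],[23,0],[24,16],[33,0]]
[[5,13],[9,16],[15,13],[21,1],[23,0],[24,16],[33,0]]
[[5,13],[9,16],[15,13],[21,14],[24,16],[33,0]]
[[5,13],[9,16],[15,13],[21,14],[24,16],[33,0],[44,1],[50,0]]
[[5,13],[9,16],[15,13],[21,14],[24,16],[33,0],[44,1],[50,0]]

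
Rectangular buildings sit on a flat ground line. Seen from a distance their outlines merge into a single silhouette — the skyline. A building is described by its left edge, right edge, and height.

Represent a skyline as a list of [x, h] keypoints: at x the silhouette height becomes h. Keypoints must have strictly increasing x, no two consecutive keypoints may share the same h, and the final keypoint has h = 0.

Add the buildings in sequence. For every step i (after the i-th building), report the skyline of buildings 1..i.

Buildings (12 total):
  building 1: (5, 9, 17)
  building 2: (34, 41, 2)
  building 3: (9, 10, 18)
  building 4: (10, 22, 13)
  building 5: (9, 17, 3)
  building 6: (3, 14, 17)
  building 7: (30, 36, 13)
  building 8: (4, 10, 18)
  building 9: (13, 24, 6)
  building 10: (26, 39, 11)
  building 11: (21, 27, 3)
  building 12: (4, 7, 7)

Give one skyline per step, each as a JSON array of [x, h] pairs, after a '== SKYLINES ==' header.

== SKYLINES ==
[[5,17],[9,0]]
[[5,17],[9,0],[34,2],[41,0]]
[[5,17],[9,18],[10,0],[34,2],[41,0]]
[[5,17],[9,18],[10,13],[22,0],[34,2],[41,0]]
[[5,17],[9,18],[10,13],[22,0],[34,2],[41,0]]
[[3,17],[9,18],[10,17],[14,13],[22,0],[34,2],[41,0]]
[[3,17],[9,18],[10,17],[14,13],[22,0],[30,13],[36,2],[41,0]]
[[3,17],[4,18],[10,17],[14,13],[22,0],[30,13],[36,2],[41,0]]
[[3,17],[4,18],[10,17],[14,13],[22,6],[24,0],[30,13],[36,2],[41,0]]
[[3,17],[4,18],[10,17],[14,13],[22,6],[24,0],[26,11],[30,13],[36,11],[39,2],[41,0]]
[[3,17],[4,18],[10,17],[14,13],[22,6],[24,3],[26,11],[30,13],[36,11],[39,2],[41,0]]
[[3,17],[4,18],[10,17],[14,13],[22,6],[24,3],[26,11],[30,13],[36,11],[39,2],[41,0]]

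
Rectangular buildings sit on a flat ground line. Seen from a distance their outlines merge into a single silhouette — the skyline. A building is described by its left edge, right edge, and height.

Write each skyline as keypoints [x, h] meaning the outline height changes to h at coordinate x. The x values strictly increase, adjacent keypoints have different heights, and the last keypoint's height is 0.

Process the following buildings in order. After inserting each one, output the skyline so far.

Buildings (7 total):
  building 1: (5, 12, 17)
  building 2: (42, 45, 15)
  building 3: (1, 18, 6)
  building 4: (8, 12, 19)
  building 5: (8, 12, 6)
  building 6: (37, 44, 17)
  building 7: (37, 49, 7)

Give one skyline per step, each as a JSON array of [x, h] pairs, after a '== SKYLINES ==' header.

== SKYLINES ==
[[5,17],[12,0]]
[[5,17],[12,0],[42,15],[45,0]]
[[1,6],[5,17],[12,6],[18,0],[42,15],[45,0]]
[[1,6],[5,17],[8,19],[12,6],[18,0],[42,15],[45,0]]
[[1,6],[5,17],[8,19],[12,6],[18,0],[42,15],[45,0]]
[[1,6],[5,17],[8,19],[12,6],[18,0],[37,17],[44,15],[45,0]]
[[1,6],[5,17],[8,19],[12,6],[18,0],[37,17],[44,15],[45,7],[49,0]]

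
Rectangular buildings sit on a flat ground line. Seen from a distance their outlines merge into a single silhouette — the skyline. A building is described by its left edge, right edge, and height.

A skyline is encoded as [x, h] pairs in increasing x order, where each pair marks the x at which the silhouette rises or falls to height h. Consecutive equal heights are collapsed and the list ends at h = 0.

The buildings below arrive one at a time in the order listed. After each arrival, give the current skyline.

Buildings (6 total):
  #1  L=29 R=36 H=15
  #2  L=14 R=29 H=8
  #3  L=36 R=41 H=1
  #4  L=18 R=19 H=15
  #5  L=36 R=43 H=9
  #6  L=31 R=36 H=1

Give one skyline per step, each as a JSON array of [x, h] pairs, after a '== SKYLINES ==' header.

== SKYLINES ==
[[29,15],[36,0]]
[[14,8],[29,15],[36,0]]
[[14,8],[29,15],[36,1],[41,0]]
[[14,8],[18,15],[19,8],[29,15],[36,1],[41,0]]
[[14,8],[18,15],[19,8],[29,15],[36,9],[43,0]]
[[14,8],[18,15],[19,8],[29,15],[36,9],[43,0]]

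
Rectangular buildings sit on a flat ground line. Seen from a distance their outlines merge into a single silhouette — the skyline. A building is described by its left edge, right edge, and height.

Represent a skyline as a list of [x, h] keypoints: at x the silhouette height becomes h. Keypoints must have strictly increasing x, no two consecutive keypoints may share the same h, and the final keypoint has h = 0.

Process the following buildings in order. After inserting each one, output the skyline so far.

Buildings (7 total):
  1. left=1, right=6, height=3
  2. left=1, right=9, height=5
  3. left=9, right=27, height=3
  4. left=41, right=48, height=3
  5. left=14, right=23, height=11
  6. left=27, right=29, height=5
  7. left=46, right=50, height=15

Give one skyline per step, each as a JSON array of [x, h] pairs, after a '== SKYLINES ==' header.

== SKYLINES ==
[[1,3],[6,0]]
[[1,5],[9,0]]
[[1,5],[9,3],[27,0]]
[[1,5],[9,3],[27,0],[41,3],[48,0]]
[[1,5],[9,3],[14,11],[23,3],[27,0],[41,3],[48,0]]
[[1,5],[9,3],[14,11],[23,3],[27,5],[29,0],[41,3],[48,0]]
[[1,5],[9,3],[14,11],[23,3],[27,5],[29,0],[41,3],[46,15],[50,0]]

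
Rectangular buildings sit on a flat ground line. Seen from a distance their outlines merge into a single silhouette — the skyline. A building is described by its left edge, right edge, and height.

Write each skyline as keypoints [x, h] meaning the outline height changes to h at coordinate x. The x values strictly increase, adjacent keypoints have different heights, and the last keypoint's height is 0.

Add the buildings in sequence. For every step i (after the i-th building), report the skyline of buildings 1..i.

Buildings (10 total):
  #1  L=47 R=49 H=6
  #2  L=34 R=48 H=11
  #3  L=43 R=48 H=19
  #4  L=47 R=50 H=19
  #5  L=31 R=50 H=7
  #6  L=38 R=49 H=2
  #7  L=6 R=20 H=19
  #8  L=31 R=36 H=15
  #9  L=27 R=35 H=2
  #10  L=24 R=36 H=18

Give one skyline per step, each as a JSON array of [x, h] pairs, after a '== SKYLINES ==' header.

== SKYLINES ==
[[47,6],[49,0]]
[[34,11],[48,6],[49,0]]
[[34,11],[43,19],[48,6],[49,0]]
[[34,11],[43,19],[50,0]]
[[31,7],[34,11],[43,19],[50,0]]
[[31,7],[34,11],[43,19],[50,0]]
[[6,19],[20,0],[31,7],[34,11],[43,19],[50,0]]
[[6,19],[20,0],[31,15],[36,11],[43,19],[50,0]]
[[6,19],[20,0],[27,2],[31,15],[36,11],[43,19],[50,0]]
[[6,19],[20,0],[24,18],[36,11],[43,19],[50,0]]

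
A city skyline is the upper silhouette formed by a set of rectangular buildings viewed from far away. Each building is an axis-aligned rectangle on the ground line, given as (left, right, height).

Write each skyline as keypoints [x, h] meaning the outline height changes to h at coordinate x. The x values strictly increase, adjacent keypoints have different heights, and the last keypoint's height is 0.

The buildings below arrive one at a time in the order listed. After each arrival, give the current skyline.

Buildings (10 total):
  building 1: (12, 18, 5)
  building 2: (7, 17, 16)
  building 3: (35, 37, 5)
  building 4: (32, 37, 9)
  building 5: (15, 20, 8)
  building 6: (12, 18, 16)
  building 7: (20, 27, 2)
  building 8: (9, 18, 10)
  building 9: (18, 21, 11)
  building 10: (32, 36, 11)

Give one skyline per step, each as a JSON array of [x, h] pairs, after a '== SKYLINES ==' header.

== SKYLINES ==
[[12,5],[18,0]]
[[7,16],[17,5],[18,0]]
[[7,16],[17,5],[18,0],[35,5],[37,0]]
[[7,16],[17,5],[18,0],[32,9],[37,0]]
[[7,16],[17,8],[20,0],[32,9],[37,0]]
[[7,16],[18,8],[20,0],[32,9],[37,0]]
[[7,16],[18,8],[20,2],[27,0],[32,9],[37,0]]
[[7,16],[18,8],[20,2],[27,0],[32,9],[37,0]]
[[7,16],[18,11],[21,2],[27,0],[32,9],[37,0]]
[[7,16],[18,11],[21,2],[27,0],[32,11],[36,9],[37,0]]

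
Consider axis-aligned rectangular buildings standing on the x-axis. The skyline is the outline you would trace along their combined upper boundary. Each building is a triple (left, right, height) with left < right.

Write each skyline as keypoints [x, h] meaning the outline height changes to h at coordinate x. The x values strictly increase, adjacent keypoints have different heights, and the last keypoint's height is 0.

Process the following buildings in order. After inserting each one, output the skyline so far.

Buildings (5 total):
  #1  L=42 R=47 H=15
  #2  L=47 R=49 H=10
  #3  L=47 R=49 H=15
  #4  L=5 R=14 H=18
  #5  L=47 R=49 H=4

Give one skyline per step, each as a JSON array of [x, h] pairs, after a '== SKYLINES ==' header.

== SKYLINES ==
[[42,15],[47,0]]
[[42,15],[47,10],[49,0]]
[[42,15],[49,0]]
[[5,18],[14,0],[42,15],[49,0]]
[[5,18],[14,0],[42,15],[49,0]]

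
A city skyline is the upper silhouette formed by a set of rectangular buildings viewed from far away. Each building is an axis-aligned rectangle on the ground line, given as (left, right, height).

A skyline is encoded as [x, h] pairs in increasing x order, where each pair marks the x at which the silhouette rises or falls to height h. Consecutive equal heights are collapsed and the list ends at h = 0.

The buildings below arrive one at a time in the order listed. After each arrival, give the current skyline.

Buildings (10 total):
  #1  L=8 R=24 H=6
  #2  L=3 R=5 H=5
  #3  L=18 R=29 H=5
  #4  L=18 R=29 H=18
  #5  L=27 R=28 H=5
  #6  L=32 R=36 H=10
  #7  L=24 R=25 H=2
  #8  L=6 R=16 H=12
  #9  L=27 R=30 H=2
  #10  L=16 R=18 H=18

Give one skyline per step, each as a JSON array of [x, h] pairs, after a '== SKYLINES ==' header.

== SKYLINES ==
[[8,6],[24,0]]
[[3,5],[5,0],[8,6],[24,0]]
[[3,5],[5,0],[8,6],[24,5],[29,0]]
[[3,5],[5,0],[8,6],[18,18],[29,0]]
[[3,5],[5,0],[8,6],[18,18],[29,0]]
[[3,5],[5,0],[8,6],[18,18],[29,0],[32,10],[36,0]]
[[3,5],[5,0],[8,6],[18,18],[29,0],[32,10],[36,0]]
[[3,5],[5,0],[6,12],[16,6],[18,18],[29,0],[32,10],[36,0]]
[[3,5],[5,0],[6,12],[16,6],[18,18],[29,2],[30,0],[32,10],[36,0]]
[[3,5],[5,0],[6,12],[16,18],[29,2],[30,0],[32,10],[36,0]]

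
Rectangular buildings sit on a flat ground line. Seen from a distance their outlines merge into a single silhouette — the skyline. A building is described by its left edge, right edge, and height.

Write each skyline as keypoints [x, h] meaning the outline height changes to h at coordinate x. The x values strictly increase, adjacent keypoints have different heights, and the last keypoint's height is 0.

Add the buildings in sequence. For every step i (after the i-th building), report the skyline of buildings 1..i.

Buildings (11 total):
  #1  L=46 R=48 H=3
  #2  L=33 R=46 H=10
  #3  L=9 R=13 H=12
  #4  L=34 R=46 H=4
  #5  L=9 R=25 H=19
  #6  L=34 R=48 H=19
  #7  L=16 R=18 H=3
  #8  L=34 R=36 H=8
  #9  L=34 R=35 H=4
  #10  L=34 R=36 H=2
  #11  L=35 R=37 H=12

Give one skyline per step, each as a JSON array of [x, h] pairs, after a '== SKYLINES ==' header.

== SKYLINES ==
[[46,3],[48,0]]
[[33,10],[46,3],[48,0]]
[[9,12],[13,0],[33,10],[46,3],[48,0]]
[[9,12],[13,0],[33,10],[46,3],[48,0]]
[[9,19],[25,0],[33,10],[46,3],[48,0]]
[[9,19],[25,0],[33,10],[34,19],[48,0]]
[[9,19],[25,0],[33,10],[34,19],[48,0]]
[[9,19],[25,0],[33,10],[34,19],[48,0]]
[[9,19],[25,0],[33,10],[34,19],[48,0]]
[[9,19],[25,0],[33,10],[34,19],[48,0]]
[[9,19],[25,0],[33,10],[34,19],[48,0]]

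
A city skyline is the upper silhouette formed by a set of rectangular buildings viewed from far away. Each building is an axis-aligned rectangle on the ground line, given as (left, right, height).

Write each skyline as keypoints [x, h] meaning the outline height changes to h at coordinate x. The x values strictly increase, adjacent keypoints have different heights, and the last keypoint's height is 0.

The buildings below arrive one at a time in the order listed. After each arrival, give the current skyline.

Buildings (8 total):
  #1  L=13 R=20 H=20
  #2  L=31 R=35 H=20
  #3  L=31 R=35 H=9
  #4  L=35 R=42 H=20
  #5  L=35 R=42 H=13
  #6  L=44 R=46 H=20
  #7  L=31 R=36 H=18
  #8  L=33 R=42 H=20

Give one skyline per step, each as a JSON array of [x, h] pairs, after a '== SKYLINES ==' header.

== SKYLINES ==
[[13,20],[20,0]]
[[13,20],[20,0],[31,20],[35,0]]
[[13,20],[20,0],[31,20],[35,0]]
[[13,20],[20,0],[31,20],[42,0]]
[[13,20],[20,0],[31,20],[42,0]]
[[13,20],[20,0],[31,20],[42,0],[44,20],[46,0]]
[[13,20],[20,0],[31,20],[42,0],[44,20],[46,0]]
[[13,20],[20,0],[31,20],[42,0],[44,20],[46,0]]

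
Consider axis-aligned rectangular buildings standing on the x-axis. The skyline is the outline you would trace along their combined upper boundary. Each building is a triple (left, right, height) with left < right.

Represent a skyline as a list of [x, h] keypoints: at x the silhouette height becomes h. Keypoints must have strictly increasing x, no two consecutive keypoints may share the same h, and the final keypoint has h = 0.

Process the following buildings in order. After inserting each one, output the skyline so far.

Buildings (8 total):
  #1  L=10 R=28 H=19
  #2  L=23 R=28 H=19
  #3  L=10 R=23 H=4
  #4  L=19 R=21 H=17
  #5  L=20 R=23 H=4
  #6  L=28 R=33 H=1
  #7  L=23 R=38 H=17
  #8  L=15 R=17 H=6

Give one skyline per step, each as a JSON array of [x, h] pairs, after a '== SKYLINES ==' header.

== SKYLINES ==
[[10,19],[28,0]]
[[10,19],[28,0]]
[[10,19],[28,0]]
[[10,19],[28,0]]
[[10,19],[28,0]]
[[10,19],[28,1],[33,0]]
[[10,19],[28,17],[38,0]]
[[10,19],[28,17],[38,0]]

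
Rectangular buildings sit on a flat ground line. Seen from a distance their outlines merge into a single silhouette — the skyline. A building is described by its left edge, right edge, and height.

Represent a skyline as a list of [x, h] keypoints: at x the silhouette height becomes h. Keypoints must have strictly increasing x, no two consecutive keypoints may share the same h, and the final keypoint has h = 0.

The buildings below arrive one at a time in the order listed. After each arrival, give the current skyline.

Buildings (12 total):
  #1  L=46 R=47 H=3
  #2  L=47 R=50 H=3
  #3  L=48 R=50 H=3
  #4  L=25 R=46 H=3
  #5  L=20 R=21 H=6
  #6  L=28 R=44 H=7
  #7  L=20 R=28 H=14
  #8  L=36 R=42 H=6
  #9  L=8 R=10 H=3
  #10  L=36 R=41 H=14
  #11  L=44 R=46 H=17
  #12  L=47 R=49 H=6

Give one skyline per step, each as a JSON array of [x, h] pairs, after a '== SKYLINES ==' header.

== SKYLINES ==
[[46,3],[47,0]]
[[46,3],[50,0]]
[[46,3],[50,0]]
[[25,3],[50,0]]
[[20,6],[21,0],[25,3],[50,0]]
[[20,6],[21,0],[25,3],[28,7],[44,3],[50,0]]
[[20,14],[28,7],[44,3],[50,0]]
[[20,14],[28,7],[44,3],[50,0]]
[[8,3],[10,0],[20,14],[28,7],[44,3],[50,0]]
[[8,3],[10,0],[20,14],[28,7],[36,14],[41,7],[44,3],[50,0]]
[[8,3],[10,0],[20,14],[28,7],[36,14],[41,7],[44,17],[46,3],[50,0]]
[[8,3],[10,0],[20,14],[28,7],[36,14],[41,7],[44,17],[46,3],[47,6],[49,3],[50,0]]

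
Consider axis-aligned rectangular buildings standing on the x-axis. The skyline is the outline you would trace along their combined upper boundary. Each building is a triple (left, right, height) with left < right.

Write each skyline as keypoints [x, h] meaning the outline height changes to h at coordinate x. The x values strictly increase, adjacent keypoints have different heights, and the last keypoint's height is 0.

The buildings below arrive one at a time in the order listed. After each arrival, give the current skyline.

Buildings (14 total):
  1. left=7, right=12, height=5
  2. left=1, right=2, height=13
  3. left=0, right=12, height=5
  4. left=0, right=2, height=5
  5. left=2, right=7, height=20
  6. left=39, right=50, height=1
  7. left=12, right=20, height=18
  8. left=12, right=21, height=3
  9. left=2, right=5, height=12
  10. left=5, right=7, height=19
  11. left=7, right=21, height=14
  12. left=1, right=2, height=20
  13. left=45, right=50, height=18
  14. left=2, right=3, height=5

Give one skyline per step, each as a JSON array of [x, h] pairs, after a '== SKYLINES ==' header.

== SKYLINES ==
[[7,5],[12,0]]
[[1,13],[2,0],[7,5],[12,0]]
[[0,5],[1,13],[2,5],[12,0]]
[[0,5],[1,13],[2,5],[12,0]]
[[0,5],[1,13],[2,20],[7,5],[12,0]]
[[0,5],[1,13],[2,20],[7,5],[12,0],[39,1],[50,0]]
[[0,5],[1,13],[2,20],[7,5],[12,18],[20,0],[39,1],[50,0]]
[[0,5],[1,13],[2,20],[7,5],[12,18],[20,3],[21,0],[39,1],[50,0]]
[[0,5],[1,13],[2,20],[7,5],[12,18],[20,3],[21,0],[39,1],[50,0]]
[[0,5],[1,13],[2,20],[7,5],[12,18],[20,3],[21,0],[39,1],[50,0]]
[[0,5],[1,13],[2,20],[7,14],[12,18],[20,14],[21,0],[39,1],[50,0]]
[[0,5],[1,20],[7,14],[12,18],[20,14],[21,0],[39,1],[50,0]]
[[0,5],[1,20],[7,14],[12,18],[20,14],[21,0],[39,1],[45,18],[50,0]]
[[0,5],[1,20],[7,14],[12,18],[20,14],[21,0],[39,1],[45,18],[50,0]]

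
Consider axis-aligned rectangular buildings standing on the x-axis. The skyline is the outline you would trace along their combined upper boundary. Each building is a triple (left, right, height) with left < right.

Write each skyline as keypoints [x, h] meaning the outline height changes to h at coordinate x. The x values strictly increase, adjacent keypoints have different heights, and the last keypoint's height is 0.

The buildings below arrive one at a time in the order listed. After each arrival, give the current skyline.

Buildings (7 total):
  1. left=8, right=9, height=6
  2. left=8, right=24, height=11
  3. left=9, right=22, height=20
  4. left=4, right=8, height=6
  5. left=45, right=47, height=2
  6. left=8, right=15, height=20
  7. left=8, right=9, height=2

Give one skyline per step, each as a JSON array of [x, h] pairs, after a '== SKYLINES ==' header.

== SKYLINES ==
[[8,6],[9,0]]
[[8,11],[24,0]]
[[8,11],[9,20],[22,11],[24,0]]
[[4,6],[8,11],[9,20],[22,11],[24,0]]
[[4,6],[8,11],[9,20],[22,11],[24,0],[45,2],[47,0]]
[[4,6],[8,20],[22,11],[24,0],[45,2],[47,0]]
[[4,6],[8,20],[22,11],[24,0],[45,2],[47,0]]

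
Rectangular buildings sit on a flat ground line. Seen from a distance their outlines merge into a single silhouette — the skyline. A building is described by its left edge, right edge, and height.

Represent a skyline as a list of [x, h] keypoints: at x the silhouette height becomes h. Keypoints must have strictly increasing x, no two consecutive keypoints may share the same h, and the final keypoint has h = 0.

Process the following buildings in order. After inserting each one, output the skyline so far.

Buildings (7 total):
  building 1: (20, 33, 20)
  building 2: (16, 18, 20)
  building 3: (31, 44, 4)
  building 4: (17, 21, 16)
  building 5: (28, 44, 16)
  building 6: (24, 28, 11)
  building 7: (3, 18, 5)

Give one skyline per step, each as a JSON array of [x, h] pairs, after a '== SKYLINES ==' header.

== SKYLINES ==
[[20,20],[33,0]]
[[16,20],[18,0],[20,20],[33,0]]
[[16,20],[18,0],[20,20],[33,4],[44,0]]
[[16,20],[18,16],[20,20],[33,4],[44,0]]
[[16,20],[18,16],[20,20],[33,16],[44,0]]
[[16,20],[18,16],[20,20],[33,16],[44,0]]
[[3,5],[16,20],[18,16],[20,20],[33,16],[44,0]]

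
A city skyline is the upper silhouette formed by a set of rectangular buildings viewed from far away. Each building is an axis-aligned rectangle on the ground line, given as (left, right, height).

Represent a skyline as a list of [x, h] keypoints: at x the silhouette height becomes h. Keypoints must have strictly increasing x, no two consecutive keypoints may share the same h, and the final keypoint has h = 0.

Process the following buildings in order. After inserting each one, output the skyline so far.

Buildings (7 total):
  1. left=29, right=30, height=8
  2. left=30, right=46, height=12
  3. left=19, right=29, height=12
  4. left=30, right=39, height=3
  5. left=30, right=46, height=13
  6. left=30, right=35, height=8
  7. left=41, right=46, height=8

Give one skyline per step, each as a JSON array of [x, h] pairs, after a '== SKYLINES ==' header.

== SKYLINES ==
[[29,8],[30,0]]
[[29,8],[30,12],[46,0]]
[[19,12],[29,8],[30,12],[46,0]]
[[19,12],[29,8],[30,12],[46,0]]
[[19,12],[29,8],[30,13],[46,0]]
[[19,12],[29,8],[30,13],[46,0]]
[[19,12],[29,8],[30,13],[46,0]]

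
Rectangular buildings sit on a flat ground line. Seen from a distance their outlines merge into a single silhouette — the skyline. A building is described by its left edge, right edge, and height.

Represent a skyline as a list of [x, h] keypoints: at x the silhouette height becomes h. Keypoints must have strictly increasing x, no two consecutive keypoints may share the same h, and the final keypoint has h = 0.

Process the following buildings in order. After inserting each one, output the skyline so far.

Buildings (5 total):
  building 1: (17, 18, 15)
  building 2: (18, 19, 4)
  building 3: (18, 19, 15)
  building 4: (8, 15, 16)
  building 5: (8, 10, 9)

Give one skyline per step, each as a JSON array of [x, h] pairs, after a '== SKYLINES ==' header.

== SKYLINES ==
[[17,15],[18,0]]
[[17,15],[18,4],[19,0]]
[[17,15],[19,0]]
[[8,16],[15,0],[17,15],[19,0]]
[[8,16],[15,0],[17,15],[19,0]]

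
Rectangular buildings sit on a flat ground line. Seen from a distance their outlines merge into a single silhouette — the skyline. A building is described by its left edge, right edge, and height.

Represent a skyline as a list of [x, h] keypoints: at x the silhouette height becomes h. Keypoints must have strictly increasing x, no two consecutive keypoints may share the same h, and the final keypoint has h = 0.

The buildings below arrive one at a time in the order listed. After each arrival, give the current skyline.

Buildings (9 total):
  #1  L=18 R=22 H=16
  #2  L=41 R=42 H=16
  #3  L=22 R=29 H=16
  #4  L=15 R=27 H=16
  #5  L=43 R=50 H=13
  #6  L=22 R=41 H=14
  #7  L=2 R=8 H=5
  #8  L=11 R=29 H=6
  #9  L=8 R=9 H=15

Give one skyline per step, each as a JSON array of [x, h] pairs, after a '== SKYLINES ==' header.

== SKYLINES ==
[[18,16],[22,0]]
[[18,16],[22,0],[41,16],[42,0]]
[[18,16],[29,0],[41,16],[42,0]]
[[15,16],[29,0],[41,16],[42,0]]
[[15,16],[29,0],[41,16],[42,0],[43,13],[50,0]]
[[15,16],[29,14],[41,16],[42,0],[43,13],[50,0]]
[[2,5],[8,0],[15,16],[29,14],[41,16],[42,0],[43,13],[50,0]]
[[2,5],[8,0],[11,6],[15,16],[29,14],[41,16],[42,0],[43,13],[50,0]]
[[2,5],[8,15],[9,0],[11,6],[15,16],[29,14],[41,16],[42,0],[43,13],[50,0]]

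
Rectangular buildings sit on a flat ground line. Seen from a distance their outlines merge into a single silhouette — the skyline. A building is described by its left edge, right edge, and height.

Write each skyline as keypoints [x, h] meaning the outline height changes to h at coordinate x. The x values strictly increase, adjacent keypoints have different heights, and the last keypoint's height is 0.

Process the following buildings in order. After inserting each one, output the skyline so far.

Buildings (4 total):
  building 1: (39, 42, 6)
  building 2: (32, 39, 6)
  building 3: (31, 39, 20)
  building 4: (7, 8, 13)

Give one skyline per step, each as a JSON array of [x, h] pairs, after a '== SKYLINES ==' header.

== SKYLINES ==
[[39,6],[42,0]]
[[32,6],[42,0]]
[[31,20],[39,6],[42,0]]
[[7,13],[8,0],[31,20],[39,6],[42,0]]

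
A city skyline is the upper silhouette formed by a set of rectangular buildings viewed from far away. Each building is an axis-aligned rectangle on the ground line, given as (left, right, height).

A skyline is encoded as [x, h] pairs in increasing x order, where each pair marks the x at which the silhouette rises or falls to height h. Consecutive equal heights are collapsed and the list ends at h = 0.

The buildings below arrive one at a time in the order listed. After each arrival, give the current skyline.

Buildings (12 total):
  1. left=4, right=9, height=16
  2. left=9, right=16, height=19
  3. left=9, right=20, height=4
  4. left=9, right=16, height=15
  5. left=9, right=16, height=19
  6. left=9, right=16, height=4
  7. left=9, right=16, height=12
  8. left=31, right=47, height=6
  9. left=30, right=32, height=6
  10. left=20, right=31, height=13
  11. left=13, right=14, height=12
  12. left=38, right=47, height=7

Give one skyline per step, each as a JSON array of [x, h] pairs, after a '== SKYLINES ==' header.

== SKYLINES ==
[[4,16],[9,0]]
[[4,16],[9,19],[16,0]]
[[4,16],[9,19],[16,4],[20,0]]
[[4,16],[9,19],[16,4],[20,0]]
[[4,16],[9,19],[16,4],[20,0]]
[[4,16],[9,19],[16,4],[20,0]]
[[4,16],[9,19],[16,4],[20,0]]
[[4,16],[9,19],[16,4],[20,0],[31,6],[47,0]]
[[4,16],[9,19],[16,4],[20,0],[30,6],[47,0]]
[[4,16],[9,19],[16,4],[20,13],[31,6],[47,0]]
[[4,16],[9,19],[16,4],[20,13],[31,6],[47,0]]
[[4,16],[9,19],[16,4],[20,13],[31,6],[38,7],[47,0]]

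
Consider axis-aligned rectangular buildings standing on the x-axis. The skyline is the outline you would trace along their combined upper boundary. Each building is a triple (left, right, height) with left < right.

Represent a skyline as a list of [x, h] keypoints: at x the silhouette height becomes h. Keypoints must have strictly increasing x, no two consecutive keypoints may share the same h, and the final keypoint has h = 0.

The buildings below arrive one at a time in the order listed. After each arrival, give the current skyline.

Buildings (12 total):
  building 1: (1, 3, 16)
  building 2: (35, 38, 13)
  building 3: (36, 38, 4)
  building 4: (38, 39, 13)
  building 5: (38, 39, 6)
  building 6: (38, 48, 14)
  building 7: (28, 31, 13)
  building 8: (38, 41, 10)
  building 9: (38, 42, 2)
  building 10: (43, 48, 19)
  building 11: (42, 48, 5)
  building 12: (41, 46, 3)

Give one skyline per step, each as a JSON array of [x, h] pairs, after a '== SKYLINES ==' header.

== SKYLINES ==
[[1,16],[3,0]]
[[1,16],[3,0],[35,13],[38,0]]
[[1,16],[3,0],[35,13],[38,0]]
[[1,16],[3,0],[35,13],[39,0]]
[[1,16],[3,0],[35,13],[39,0]]
[[1,16],[3,0],[35,13],[38,14],[48,0]]
[[1,16],[3,0],[28,13],[31,0],[35,13],[38,14],[48,0]]
[[1,16],[3,0],[28,13],[31,0],[35,13],[38,14],[48,0]]
[[1,16],[3,0],[28,13],[31,0],[35,13],[38,14],[48,0]]
[[1,16],[3,0],[28,13],[31,0],[35,13],[38,14],[43,19],[48,0]]
[[1,16],[3,0],[28,13],[31,0],[35,13],[38,14],[43,19],[48,0]]
[[1,16],[3,0],[28,13],[31,0],[35,13],[38,14],[43,19],[48,0]]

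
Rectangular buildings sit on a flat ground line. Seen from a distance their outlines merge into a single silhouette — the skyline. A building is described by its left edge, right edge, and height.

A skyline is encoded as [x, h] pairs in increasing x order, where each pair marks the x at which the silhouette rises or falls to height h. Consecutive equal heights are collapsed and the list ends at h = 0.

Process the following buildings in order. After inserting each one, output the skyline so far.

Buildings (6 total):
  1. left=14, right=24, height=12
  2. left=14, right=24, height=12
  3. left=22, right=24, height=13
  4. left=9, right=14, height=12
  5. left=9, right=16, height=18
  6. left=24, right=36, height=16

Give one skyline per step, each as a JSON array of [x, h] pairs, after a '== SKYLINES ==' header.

== SKYLINES ==
[[14,12],[24,0]]
[[14,12],[24,0]]
[[14,12],[22,13],[24,0]]
[[9,12],[22,13],[24,0]]
[[9,18],[16,12],[22,13],[24,0]]
[[9,18],[16,12],[22,13],[24,16],[36,0]]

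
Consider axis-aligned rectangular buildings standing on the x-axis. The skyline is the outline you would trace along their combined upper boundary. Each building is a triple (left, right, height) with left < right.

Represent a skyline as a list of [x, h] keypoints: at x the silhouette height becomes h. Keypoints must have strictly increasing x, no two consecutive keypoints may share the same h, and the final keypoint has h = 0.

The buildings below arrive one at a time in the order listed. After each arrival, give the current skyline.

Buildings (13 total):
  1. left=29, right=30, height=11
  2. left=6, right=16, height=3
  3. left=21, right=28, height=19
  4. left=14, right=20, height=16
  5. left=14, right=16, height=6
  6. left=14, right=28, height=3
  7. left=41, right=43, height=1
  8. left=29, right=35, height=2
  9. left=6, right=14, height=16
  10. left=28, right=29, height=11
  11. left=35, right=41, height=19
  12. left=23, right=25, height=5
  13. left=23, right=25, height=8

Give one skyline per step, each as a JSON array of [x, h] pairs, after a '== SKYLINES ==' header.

== SKYLINES ==
[[29,11],[30,0]]
[[6,3],[16,0],[29,11],[30,0]]
[[6,3],[16,0],[21,19],[28,0],[29,11],[30,0]]
[[6,3],[14,16],[20,0],[21,19],[28,0],[29,11],[30,0]]
[[6,3],[14,16],[20,0],[21,19],[28,0],[29,11],[30,0]]
[[6,3],[14,16],[20,3],[21,19],[28,0],[29,11],[30,0]]
[[6,3],[14,16],[20,3],[21,19],[28,0],[29,11],[30,0],[41,1],[43,0]]
[[6,3],[14,16],[20,3],[21,19],[28,0],[29,11],[30,2],[35,0],[41,1],[43,0]]
[[6,16],[20,3],[21,19],[28,0],[29,11],[30,2],[35,0],[41,1],[43,0]]
[[6,16],[20,3],[21,19],[28,11],[30,2],[35,0],[41,1],[43,0]]
[[6,16],[20,3],[21,19],[28,11],[30,2],[35,19],[41,1],[43,0]]
[[6,16],[20,3],[21,19],[28,11],[30,2],[35,19],[41,1],[43,0]]
[[6,16],[20,3],[21,19],[28,11],[30,2],[35,19],[41,1],[43,0]]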